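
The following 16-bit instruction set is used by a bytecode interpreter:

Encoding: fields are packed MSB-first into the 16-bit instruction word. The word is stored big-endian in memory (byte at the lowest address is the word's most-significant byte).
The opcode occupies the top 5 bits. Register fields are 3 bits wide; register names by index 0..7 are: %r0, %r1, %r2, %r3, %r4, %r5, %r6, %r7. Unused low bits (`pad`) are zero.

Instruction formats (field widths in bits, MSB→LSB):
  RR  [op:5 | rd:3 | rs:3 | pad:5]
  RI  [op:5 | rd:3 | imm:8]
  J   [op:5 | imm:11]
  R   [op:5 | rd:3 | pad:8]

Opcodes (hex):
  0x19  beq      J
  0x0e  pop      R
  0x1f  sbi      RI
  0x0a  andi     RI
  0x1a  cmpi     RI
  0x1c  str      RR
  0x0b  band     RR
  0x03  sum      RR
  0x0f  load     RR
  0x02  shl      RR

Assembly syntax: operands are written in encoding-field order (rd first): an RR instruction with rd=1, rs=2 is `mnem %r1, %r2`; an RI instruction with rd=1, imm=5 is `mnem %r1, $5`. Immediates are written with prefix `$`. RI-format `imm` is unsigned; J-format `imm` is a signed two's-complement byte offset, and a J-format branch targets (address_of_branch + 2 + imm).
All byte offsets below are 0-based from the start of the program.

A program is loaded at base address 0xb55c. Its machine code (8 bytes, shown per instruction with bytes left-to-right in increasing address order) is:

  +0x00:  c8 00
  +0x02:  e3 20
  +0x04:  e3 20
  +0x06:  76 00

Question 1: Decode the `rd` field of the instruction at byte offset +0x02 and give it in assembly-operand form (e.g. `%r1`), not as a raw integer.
%r3

[02] e3 20 → 0xe320
  top 5b → 0x1c → str [RR]
  [10:8] rd=3 = %r3
  [7:5] rs=1 = %r1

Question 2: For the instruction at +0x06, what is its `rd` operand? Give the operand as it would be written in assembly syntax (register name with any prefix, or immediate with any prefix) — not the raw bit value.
%r6

off 0x06: read 76 00 as big → 0x7600
  op=0x7600>>11=0xe ⇒ pop (R)
  rd: (w>>8)&0x7=0x6 → %r6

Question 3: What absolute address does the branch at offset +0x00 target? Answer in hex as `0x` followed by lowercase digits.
0xb55e

off 0x00: read c8 00 as big → 0xc800
  op=0xc800>>11=0x19 ⇒ beq (J)
  imm: (w>>0)&0x7ff=0x0 → $0
  target = base 0xb55c + off 0x00 + 2 + imm 0 = 0xb55e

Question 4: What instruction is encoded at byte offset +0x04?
str %r3, %r1

[04] e3 20 → 0xe320
  op=0xe320>>11=0x1c ⇒ str (RR)
  [10:8] rd=3 = %r3
  [7:5] rs=1 = %r1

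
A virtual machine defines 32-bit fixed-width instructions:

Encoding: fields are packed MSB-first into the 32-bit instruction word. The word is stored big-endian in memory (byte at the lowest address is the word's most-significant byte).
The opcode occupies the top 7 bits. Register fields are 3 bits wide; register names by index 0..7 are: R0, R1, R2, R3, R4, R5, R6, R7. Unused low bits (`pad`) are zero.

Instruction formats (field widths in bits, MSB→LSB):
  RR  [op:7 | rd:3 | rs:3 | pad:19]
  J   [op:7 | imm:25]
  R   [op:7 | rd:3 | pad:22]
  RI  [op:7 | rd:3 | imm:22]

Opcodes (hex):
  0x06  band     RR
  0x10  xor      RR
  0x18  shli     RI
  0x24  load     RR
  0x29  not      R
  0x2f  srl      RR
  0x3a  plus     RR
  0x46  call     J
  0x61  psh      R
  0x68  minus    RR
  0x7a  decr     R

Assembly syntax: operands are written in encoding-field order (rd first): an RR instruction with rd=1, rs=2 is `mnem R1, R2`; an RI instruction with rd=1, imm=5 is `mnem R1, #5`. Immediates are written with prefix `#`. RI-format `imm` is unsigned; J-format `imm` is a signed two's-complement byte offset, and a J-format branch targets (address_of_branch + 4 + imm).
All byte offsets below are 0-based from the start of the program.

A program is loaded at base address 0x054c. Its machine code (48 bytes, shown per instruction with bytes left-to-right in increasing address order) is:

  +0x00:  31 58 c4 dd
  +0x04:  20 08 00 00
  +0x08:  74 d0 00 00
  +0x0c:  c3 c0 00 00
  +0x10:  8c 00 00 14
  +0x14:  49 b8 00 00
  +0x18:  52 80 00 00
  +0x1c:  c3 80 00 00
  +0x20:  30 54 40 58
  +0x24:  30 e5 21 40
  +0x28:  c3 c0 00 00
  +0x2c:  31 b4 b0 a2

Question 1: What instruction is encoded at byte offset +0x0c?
[0c] c3 c0 00 00 → 0xc3c00000
  op=0xc3c00000>>25=0x61 ⇒ psh (R)
  rd: (w>>22)&0x7=0x7 → R7

psh R7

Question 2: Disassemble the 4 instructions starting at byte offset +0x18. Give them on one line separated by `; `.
off 0x18: read 52 80 00 00 as big → 0x52800000
  opcode bits[31:25]=0x29: not/R
  rd: (w>>22)&0x7=0x2 → R2
off 0x1c: read c3 80 00 00 as big → 0xc3800000
  opcode bits[31:25]=0x61: psh/R
  rd: (w>>22)&0x7=0x6 → R6
off 0x20: read 30 54 40 58 as big → 0x30544058
  opcode bits[31:25]=0x18: shli/RI
  rd: (w>>22)&0x7=0x1 → R1
  imm: (w>>0)&0x3fffff=0x144058 → #1327192
off 0x24: read 30 e5 21 40 as big → 0x30e52140
  opcode bits[31:25]=0x18: shli/RI
  rd: (w>>22)&0x7=0x3 → R3
  imm: (w>>0)&0x3fffff=0x252140 → #2433344

not R2; psh R6; shli R1, #1327192; shli R3, #2433344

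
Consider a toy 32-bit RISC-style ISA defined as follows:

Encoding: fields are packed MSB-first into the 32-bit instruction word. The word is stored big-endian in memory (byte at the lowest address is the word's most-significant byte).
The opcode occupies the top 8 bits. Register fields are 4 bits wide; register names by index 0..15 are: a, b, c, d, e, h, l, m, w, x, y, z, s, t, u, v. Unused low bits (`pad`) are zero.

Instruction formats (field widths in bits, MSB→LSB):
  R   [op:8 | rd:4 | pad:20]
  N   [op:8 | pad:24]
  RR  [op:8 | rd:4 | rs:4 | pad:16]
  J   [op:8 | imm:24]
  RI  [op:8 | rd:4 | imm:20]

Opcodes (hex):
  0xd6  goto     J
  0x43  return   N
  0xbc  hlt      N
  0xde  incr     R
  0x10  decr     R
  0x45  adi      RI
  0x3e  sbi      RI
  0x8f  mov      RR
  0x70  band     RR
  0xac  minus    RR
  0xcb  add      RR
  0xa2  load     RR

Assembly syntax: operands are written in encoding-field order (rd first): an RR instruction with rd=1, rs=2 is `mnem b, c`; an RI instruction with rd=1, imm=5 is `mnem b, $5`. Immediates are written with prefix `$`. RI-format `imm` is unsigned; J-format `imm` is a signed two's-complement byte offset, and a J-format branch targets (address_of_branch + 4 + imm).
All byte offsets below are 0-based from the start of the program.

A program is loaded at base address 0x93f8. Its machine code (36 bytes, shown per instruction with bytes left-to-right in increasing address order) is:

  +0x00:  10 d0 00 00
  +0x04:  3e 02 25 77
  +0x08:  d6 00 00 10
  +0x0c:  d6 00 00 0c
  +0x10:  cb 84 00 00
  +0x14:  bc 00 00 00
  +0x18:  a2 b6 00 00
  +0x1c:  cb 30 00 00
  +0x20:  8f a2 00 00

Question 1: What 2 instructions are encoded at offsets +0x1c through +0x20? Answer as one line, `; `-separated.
+0x1c: cb 30 00 00 ⇒ word 0xcb300000 (big)
  opcode bits[31:24]=0xcb: add/RR
  [23:20] rd=3 = d
  [19:16] rs=0 = a
+0x20: 8f a2 00 00 ⇒ word 0x8fa20000 (big)
  opcode bits[31:24]=0x8f: mov/RR
  [23:20] rd=10 = y
  [19:16] rs=2 = c

add d, a; mov y, c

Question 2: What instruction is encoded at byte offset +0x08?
@+08  big-endian(d6 00 00 10) = 0xd6000010
  opcode bits[31:24]=0xd6: goto/J
  [23:0] imm=16 = $16

goto $16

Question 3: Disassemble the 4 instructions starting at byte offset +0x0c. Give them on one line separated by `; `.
off 0x0c: read d6 00 00 0c as big → 0xd600000c
  opcode bits[31:24]=0xd6: goto/J
  imm@[23:0]=0xc ⇒ $12
off 0x10: read cb 84 00 00 as big → 0xcb840000
  opcode bits[31:24]=0xcb: add/RR
  rd@[23:20]=0x8 ⇒ w
  rs@[19:16]=0x4 ⇒ e
off 0x14: read bc 00 00 00 as big → 0xbc000000
  opcode bits[31:24]=0xbc: hlt/N
off 0x18: read a2 b6 00 00 as big → 0xa2b60000
  opcode bits[31:24]=0xa2: load/RR
  rd@[23:20]=0xb ⇒ z
  rs@[19:16]=0x6 ⇒ l

goto $12; add w, e; hlt; load z, l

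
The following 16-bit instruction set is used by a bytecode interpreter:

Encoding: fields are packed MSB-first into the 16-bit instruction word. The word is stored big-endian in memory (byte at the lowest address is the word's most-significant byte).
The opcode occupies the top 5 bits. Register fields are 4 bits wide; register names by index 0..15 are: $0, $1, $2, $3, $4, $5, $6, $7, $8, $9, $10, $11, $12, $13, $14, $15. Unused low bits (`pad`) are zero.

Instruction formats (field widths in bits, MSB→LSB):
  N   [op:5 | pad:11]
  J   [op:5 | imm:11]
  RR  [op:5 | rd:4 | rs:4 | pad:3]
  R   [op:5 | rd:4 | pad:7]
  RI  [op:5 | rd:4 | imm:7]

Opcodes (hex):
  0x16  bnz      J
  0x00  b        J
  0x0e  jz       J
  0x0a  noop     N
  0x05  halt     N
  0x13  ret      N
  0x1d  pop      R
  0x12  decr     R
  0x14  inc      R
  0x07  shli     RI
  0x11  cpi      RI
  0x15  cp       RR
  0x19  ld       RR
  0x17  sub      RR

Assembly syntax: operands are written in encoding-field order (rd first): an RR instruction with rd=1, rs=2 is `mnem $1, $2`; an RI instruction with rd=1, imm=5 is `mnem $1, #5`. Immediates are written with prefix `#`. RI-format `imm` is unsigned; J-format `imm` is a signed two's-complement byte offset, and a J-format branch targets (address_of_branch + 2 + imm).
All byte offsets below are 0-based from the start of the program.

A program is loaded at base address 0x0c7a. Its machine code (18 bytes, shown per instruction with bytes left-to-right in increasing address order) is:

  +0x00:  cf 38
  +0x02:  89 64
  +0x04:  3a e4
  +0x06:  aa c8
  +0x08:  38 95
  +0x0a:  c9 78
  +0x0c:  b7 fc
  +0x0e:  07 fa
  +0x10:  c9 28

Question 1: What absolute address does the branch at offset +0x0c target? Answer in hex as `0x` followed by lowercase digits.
0x0c84

[0c] b7 fc → 0xb7fc
  op=0xb7fc>>11=0x16 ⇒ bnz (J)
  imm@[10:0]=0x7fc (s11→-4) ⇒ #-4
  target = base 0x0c7a + off 0x0c + 2 + imm -4 = 0x0c84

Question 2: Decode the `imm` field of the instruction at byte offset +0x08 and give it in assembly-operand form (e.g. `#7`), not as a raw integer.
@+08  big-endian(38 95) = 0x3895
  opcode bits[15:11]=0x7: shli/RI
  rd: (w>>7)&0xf=0x1 → $1
  imm: (w>>0)&0x7f=0x15 → #21

#21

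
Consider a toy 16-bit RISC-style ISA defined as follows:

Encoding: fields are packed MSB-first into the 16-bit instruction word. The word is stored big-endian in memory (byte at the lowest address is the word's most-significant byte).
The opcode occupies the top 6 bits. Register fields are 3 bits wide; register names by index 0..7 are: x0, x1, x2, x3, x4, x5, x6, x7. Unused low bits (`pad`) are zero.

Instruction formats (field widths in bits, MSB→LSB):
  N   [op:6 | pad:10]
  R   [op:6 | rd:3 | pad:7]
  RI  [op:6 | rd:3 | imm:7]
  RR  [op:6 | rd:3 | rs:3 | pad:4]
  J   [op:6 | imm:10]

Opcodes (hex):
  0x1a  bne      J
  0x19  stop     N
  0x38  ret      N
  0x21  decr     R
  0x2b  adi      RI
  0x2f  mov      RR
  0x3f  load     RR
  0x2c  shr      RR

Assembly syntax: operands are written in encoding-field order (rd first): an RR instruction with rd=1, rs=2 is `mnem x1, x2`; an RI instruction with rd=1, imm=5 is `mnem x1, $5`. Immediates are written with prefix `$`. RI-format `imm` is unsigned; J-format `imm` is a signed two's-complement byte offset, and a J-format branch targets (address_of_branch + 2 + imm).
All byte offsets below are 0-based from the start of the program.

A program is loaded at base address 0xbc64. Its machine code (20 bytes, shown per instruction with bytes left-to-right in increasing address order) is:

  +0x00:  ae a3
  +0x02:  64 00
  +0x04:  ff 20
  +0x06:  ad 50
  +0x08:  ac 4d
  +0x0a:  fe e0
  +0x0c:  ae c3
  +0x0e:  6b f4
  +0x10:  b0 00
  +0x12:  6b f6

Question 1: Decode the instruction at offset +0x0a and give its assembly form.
@+0a  big-endian(fe e0) = 0xfee0
  top 6b → 0x3f → load [RR]
  rd@[9:7]=0x5 ⇒ x5
  rs@[6:4]=0x6 ⇒ x6

load x5, x6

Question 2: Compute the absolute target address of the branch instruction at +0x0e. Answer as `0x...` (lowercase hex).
0xbc68

@+0e  big-endian(6b f4) = 0x6bf4
  opcode bits[15:10]=0x1a: bne/J
  imm@[9:0]=0x3f4 (s10→-12) ⇒ $-12
  target = base 0xbc64 + off 0x0e + 2 + imm -12 = 0xbc68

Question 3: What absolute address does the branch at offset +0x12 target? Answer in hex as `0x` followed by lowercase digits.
0xbc6e

[12] 6b f6 → 0x6bf6
  top 6b → 0x1a → bne [J]
  imm@[9:0]=0x3f6 (s10→-10) ⇒ $-10
  target = base 0xbc64 + off 0x12 + 2 + imm -10 = 0xbc6e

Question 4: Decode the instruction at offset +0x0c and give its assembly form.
adi x5, $67

+0x0c: ae c3 ⇒ word 0xaec3 (big)
  opcode bits[15:10]=0x2b: adi/RI
  [9:7] rd=5 = x5
  [6:0] imm=67 = $67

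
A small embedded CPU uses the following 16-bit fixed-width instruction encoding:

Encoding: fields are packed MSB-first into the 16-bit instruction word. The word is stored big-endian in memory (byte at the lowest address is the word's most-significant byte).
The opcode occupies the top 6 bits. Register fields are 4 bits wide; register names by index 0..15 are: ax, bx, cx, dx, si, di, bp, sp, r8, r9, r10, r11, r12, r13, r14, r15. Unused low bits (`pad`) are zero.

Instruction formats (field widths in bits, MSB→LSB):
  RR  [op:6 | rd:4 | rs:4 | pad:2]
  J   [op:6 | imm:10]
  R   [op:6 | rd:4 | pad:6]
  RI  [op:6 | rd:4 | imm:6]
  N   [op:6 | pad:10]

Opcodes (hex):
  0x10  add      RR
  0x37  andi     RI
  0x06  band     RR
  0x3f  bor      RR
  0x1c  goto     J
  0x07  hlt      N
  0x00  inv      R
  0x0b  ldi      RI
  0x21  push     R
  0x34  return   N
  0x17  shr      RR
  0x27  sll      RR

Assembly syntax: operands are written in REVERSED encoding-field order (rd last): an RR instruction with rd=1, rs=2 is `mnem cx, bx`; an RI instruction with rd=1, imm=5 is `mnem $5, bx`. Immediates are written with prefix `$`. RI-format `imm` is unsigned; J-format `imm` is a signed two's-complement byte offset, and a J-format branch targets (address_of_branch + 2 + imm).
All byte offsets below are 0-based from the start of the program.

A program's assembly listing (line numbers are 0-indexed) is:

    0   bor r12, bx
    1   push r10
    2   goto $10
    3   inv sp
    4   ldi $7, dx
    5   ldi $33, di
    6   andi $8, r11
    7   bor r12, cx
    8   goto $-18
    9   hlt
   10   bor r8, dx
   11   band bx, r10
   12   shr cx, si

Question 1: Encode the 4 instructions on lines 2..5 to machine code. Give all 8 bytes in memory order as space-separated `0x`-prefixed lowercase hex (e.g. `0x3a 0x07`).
0x70 0x0a 0x01 0xc0 0x2c 0xc7 0x2d 0x61

line 2 (goto): pack op=0x1c:6|imm=10:10 = 0x700a; big→ 70 0a
line 3 (inv): pack op=0x0:6|rd=7:4|pad=0:6 = 0x01c0; big→ 01 c0
line 4 (ldi): pack op=0xb:6|rd=3:4|imm=7:6 = 0x2cc7; big→ 2c c7
line 5 (ldi): pack op=0xb:6|rd=5:4|imm=33:6 = 0x2d61; big→ 2d 61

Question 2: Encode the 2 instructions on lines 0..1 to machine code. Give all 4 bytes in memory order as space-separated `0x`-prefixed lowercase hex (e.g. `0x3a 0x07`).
line 0 (bor): pack op=0x3f:6|rd=1:4|rs=12:4|pad=0:2 = 0xfc70; big→ fc 70
line 1 (push): pack op=0x21:6|rd=10:4|pad=0:6 = 0x8680; big→ 86 80

0xfc 0x70 0x86 0x80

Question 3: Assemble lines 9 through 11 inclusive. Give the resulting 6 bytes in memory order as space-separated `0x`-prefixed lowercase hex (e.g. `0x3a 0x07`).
0x1c 0x00 0xfc 0xe0 0x1a 0x84

9. hlt fields op=0x7:6|pad=0:10 → word 1c00h → 1c 00
10. bor fields op=0x3f:6|rd=3:4|rs=8:4|pad=0:2 → word fce0h → fc e0
11. band fields op=0x6:6|rd=10:4|rs=1:4|pad=0:2 → word 1a84h → 1a 84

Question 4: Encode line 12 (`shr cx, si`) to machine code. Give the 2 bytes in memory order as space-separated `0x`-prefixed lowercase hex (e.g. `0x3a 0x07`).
0x5d 0x08

12. shr fields op=0x17:6|rd=4:4|rs=2:4|pad=0:2 → word 5d08h → 5d 08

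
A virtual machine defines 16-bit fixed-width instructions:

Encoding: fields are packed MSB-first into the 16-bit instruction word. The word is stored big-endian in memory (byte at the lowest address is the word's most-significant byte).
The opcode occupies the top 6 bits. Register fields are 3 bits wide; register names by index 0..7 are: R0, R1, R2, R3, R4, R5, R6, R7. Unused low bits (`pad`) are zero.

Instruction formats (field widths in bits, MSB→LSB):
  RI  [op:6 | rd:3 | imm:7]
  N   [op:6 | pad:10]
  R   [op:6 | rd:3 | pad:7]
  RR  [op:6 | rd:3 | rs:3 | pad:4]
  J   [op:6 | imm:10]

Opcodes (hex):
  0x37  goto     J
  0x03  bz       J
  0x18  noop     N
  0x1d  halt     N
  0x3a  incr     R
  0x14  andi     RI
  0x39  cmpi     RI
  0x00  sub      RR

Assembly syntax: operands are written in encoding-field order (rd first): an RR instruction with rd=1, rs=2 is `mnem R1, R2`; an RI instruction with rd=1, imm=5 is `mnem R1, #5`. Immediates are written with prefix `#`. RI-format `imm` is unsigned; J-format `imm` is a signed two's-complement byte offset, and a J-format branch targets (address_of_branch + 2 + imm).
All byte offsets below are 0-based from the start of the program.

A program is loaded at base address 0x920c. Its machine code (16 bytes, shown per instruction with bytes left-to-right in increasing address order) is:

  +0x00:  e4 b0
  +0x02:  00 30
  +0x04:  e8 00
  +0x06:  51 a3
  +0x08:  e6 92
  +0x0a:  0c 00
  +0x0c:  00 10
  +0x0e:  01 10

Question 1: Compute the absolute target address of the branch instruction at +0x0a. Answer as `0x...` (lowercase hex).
off 0x0a: read 0c 00 as big → 0x0c00
  op=0x0c00>>10=0x3 ⇒ bz (J)
  [9:0] imm=0 = #0
  target = base 0x920c + off 0x0a + 2 + imm 0 = 0x9218

0x9218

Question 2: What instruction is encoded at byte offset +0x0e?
sub R2, R1

+0x0e: 01 10 ⇒ word 0x0110 (big)
  top 6b → 0x0 → sub [RR]
  rd: (w>>7)&0x7=0x2 → R2
  rs: (w>>4)&0x7=0x1 → R1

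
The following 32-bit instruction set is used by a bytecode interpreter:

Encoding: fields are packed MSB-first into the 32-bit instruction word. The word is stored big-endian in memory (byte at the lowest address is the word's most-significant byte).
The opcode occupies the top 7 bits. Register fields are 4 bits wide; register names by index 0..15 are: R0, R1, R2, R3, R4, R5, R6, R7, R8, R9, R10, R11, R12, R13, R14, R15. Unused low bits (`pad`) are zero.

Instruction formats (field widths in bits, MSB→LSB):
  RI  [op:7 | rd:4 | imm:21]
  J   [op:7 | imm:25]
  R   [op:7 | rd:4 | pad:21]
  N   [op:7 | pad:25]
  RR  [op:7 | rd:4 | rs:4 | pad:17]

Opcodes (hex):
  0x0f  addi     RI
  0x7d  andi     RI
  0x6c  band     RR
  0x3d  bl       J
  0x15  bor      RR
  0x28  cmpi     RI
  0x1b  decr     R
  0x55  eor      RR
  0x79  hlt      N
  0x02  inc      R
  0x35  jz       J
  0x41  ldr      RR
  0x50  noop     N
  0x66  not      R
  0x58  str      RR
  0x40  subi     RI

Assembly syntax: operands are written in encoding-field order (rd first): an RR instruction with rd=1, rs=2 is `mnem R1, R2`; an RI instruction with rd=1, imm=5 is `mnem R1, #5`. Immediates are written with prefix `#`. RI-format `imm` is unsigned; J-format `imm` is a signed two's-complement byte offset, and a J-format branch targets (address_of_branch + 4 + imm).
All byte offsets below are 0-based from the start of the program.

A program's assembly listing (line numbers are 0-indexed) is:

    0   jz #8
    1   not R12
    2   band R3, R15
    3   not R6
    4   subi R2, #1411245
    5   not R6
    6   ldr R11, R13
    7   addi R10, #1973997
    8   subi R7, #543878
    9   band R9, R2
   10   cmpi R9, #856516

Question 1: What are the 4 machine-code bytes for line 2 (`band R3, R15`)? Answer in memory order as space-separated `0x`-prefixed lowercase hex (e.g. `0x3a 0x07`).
0xd8 0x7e 0x00 0x00

line 2 (band): pack op=0x6c:7|rd=3:4|rs=15:4|pad=0:17 = 0xd87e0000; big→ d8 7e 00 00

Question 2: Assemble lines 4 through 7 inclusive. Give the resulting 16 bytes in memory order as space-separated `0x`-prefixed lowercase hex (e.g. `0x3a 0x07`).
4. subi fields op=0x40:7|rd=2:4|imm=1411245:21 → word 805588adh → 80 55 88 ad
5. not fields op=0x66:7|rd=6:4|pad=0:21 → word ccc00000h → cc c0 00 00
6. ldr fields op=0x41:7|rd=11:4|rs=13:4|pad=0:17 → word 837a0000h → 83 7a 00 00
7. addi fields op=0xf:7|rd=10:4|imm=1973997:21 → word 1f5e1eedh → 1f 5e 1e ed

0x80 0x55 0x88 0xad 0xcc 0xc0 0x00 0x00 0x83 0x7a 0x00 0x00 0x1f 0x5e 0x1e 0xed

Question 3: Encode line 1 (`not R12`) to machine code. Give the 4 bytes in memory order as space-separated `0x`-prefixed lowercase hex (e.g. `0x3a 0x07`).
line 1 (not): pack op=0x66:7|rd=12:4|pad=0:21 = 0xcd800000; big→ cd 80 00 00

0xcd 0x80 0x00 0x00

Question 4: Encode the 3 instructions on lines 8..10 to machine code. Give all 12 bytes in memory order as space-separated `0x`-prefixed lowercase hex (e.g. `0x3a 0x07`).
0x80 0xe8 0x4c 0x86 0xd9 0x24 0x00 0x00 0x51 0x2d 0x11 0xc4

line 8 (subi): pack op=0x40:7|rd=7:4|imm=543878:21 = 0x80e84c86; big→ 80 e8 4c 86
line 9 (band): pack op=0x6c:7|rd=9:4|rs=2:4|pad=0:17 = 0xd9240000; big→ d9 24 00 00
line 10 (cmpi): pack op=0x28:7|rd=9:4|imm=856516:21 = 0x512d11c4; big→ 51 2d 11 c4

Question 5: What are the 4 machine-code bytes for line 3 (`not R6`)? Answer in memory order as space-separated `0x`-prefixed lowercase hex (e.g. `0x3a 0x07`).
0xcc 0xc0 0x00 0x00

L3: not op=0x66:7|rd=6:4|pad=0:21 ⇒ 0xccc00000 ⇒ big cc c0 00 00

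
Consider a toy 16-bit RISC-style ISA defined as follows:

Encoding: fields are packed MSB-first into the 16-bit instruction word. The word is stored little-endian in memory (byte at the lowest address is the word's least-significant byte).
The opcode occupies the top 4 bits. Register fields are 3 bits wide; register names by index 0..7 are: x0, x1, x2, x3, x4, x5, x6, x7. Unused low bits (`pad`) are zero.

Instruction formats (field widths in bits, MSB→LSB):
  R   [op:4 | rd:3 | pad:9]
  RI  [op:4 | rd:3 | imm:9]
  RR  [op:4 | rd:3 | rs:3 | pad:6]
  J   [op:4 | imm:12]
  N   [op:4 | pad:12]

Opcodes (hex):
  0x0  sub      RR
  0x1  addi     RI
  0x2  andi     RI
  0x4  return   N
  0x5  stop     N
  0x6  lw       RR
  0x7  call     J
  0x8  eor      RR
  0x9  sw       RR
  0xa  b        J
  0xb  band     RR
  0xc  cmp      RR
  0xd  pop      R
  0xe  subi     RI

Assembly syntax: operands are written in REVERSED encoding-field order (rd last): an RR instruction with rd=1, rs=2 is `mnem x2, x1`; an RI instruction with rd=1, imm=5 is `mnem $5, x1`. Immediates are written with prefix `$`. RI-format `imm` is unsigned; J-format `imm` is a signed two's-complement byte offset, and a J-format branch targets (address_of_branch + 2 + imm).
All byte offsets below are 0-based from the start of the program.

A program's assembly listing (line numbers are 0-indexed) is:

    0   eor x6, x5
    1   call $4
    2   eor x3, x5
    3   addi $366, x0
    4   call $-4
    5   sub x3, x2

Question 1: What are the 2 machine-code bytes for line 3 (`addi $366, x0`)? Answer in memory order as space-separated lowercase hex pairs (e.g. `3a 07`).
3. addi fields op=0x1:4|rd=0:3|imm=366:9 → word 116eh → 6e 11

6e 11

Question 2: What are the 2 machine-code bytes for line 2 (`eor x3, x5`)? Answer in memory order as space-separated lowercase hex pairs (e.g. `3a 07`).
2. eor fields op=0x8:4|rd=5:3|rs=3:3|pad=0:6 → word 8ac0h → c0 8a

c0 8a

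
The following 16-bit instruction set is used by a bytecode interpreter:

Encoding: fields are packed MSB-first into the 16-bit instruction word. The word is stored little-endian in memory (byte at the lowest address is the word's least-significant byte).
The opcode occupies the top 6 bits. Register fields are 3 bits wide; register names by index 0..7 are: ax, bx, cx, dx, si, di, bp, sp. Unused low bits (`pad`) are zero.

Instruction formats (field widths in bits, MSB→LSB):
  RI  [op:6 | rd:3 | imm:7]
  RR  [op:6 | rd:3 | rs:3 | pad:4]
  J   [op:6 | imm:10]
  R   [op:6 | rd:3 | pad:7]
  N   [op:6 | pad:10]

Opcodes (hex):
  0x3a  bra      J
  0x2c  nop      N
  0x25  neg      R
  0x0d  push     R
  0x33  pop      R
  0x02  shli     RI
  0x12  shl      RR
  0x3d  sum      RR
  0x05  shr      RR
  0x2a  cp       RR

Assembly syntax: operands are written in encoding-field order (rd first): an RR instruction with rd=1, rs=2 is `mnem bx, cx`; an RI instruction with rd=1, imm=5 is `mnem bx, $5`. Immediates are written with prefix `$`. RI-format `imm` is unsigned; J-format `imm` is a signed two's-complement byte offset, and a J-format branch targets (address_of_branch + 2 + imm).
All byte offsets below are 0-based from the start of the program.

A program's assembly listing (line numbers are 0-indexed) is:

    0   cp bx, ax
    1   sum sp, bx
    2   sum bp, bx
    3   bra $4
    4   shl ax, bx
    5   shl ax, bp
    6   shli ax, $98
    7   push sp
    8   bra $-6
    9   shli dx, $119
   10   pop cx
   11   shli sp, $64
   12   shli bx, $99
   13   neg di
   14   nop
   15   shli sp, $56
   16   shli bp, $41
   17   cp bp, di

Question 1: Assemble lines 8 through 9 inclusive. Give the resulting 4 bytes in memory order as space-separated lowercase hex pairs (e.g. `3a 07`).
L8: bra op=0x3a:6|imm=-6:10 ⇒ 0xebfa ⇒ little fa eb
L9: shli op=0x2:6|rd=3:3|imm=119:7 ⇒ 0x09f7 ⇒ little f7 09

fa eb f7 09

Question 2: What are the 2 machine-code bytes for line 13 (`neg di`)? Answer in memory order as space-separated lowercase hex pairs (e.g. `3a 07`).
line 13 (neg): pack op=0x25:6|rd=5:3|pad=0:7 = 0x9680; little→ 80 96

80 96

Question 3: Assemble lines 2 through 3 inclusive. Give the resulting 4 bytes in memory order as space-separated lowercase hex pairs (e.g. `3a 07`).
10 f7 04 e8

L2: sum op=0x3d:6|rd=6:3|rs=1:3|pad=0:4 ⇒ 0xf710 ⇒ little 10 f7
L3: bra op=0x3a:6|imm=4:10 ⇒ 0xe804 ⇒ little 04 e8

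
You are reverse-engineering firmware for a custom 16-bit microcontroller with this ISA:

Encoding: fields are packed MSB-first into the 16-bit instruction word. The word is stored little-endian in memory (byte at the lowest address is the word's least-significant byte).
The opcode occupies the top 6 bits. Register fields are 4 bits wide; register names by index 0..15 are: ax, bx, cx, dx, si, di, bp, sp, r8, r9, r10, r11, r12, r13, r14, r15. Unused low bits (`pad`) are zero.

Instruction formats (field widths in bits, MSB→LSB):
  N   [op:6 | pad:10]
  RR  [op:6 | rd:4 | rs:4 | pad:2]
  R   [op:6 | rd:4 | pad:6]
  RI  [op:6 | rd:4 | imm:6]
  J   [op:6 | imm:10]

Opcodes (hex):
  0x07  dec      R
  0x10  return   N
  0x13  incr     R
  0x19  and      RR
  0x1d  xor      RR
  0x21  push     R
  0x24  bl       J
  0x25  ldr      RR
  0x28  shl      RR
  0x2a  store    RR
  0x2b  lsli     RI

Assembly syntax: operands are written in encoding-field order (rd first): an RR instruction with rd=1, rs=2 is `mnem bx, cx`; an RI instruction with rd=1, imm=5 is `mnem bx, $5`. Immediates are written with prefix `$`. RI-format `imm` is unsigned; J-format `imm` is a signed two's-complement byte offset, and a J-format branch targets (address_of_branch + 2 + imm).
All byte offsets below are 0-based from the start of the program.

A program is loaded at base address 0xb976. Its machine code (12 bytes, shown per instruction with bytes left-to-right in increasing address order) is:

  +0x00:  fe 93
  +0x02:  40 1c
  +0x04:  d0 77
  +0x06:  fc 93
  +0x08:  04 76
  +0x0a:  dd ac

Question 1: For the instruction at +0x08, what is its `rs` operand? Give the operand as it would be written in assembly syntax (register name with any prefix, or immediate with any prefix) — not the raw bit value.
bx

+0x08: 04 76 ⇒ word 0x7604 (little)
  top 6b → 0x1d → xor [RR]
  rd@[9:6]=0x8 ⇒ r8
  rs@[5:2]=0x1 ⇒ bx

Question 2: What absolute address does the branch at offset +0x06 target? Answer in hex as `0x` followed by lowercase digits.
0xb97a

off 0x06: read fc 93 as little → 0x93fc
  top 6b → 0x24 → bl [J]
  imm: (w>>0)&0x3ff=0x3fc (s10→-4) → $-4
  target = base 0xb976 + off 0x06 + 2 + imm -4 = 0xb97a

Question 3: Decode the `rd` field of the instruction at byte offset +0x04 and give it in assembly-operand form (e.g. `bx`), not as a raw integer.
r15

@+04  little-endian(d0 77) = 0x77d0
  op=0x77d0>>10=0x1d ⇒ xor (RR)
  [9:6] rd=15 = r15
  [5:2] rs=4 = si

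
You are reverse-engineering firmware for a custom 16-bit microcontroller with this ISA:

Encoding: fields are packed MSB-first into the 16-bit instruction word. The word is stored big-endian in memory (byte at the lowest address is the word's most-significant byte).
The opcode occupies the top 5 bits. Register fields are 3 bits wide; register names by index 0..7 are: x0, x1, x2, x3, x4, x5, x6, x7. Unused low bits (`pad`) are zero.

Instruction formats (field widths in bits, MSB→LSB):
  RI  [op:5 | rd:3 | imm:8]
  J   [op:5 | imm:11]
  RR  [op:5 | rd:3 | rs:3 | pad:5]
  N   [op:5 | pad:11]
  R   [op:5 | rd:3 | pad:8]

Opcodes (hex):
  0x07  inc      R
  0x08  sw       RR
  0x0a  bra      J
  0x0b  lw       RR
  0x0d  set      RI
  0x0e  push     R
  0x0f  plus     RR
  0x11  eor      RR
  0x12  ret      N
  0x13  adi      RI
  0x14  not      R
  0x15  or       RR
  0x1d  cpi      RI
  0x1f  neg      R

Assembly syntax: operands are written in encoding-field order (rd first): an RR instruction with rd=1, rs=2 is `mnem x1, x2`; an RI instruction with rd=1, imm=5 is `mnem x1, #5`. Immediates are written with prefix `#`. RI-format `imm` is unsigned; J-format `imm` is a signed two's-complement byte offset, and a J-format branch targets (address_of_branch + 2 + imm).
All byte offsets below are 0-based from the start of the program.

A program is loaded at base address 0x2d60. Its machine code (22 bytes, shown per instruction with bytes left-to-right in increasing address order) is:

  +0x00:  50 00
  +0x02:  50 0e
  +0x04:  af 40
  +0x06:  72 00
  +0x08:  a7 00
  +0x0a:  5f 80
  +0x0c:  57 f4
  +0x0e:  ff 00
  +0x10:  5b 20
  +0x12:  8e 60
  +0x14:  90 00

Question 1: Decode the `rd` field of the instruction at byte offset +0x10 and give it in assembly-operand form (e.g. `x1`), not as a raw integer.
x3

@+10  big-endian(5b 20) = 0x5b20
  top 5b → 0xb → lw [RR]
  rd: (w>>8)&0x7=0x3 → x3
  rs: (w>>5)&0x7=0x1 → x1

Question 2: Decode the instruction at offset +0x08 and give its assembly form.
not x7

@+08  big-endian(a7 00) = 0xa700
  opcode bits[15:11]=0x14: not/R
  rd: (w>>8)&0x7=0x7 → x7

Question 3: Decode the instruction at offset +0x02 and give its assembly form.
[02] 50 0e → 0x500e
  top 5b → 0xa → bra [J]
  imm: (w>>0)&0x7ff=0xe → #14

bra #14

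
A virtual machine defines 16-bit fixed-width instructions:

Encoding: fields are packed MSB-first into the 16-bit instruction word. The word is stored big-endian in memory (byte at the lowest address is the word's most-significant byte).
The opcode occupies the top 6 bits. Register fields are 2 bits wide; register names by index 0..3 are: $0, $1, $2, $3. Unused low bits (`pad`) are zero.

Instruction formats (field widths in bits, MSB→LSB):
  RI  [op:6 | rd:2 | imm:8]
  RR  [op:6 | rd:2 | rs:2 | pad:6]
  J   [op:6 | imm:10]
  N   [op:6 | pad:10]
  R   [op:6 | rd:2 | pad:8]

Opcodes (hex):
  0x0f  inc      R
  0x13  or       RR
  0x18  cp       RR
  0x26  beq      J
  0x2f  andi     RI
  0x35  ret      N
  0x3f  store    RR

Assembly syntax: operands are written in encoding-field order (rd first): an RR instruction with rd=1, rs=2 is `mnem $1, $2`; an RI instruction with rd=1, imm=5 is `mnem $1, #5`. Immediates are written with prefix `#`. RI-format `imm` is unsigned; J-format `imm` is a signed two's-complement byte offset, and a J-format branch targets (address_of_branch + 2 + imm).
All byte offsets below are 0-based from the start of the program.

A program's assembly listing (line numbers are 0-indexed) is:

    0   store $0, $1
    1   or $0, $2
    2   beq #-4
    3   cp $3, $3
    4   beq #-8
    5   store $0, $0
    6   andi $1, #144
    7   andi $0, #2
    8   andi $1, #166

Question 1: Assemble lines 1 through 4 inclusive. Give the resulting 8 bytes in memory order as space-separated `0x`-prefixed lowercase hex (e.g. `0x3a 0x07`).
line 1 (or): pack op=0x13:6|rd=0:2|rs=2:2|pad=0:6 = 0x4c80; big→ 4c 80
line 2 (beq): pack op=0x26:6|imm=-4:10 = 0x9bfc; big→ 9b fc
line 3 (cp): pack op=0x18:6|rd=3:2|rs=3:2|pad=0:6 = 0x63c0; big→ 63 c0
line 4 (beq): pack op=0x26:6|imm=-8:10 = 0x9bf8; big→ 9b f8

0x4c 0x80 0x9b 0xfc 0x63 0xc0 0x9b 0xf8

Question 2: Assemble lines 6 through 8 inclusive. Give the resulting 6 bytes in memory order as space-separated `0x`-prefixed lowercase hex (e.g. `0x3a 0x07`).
L6: andi op=0x2f:6|rd=1:2|imm=144:8 ⇒ 0xbd90 ⇒ big bd 90
L7: andi op=0x2f:6|rd=0:2|imm=2:8 ⇒ 0xbc02 ⇒ big bc 02
L8: andi op=0x2f:6|rd=1:2|imm=166:8 ⇒ 0xbda6 ⇒ big bd a6

0xbd 0x90 0xbc 0x02 0xbd 0xa6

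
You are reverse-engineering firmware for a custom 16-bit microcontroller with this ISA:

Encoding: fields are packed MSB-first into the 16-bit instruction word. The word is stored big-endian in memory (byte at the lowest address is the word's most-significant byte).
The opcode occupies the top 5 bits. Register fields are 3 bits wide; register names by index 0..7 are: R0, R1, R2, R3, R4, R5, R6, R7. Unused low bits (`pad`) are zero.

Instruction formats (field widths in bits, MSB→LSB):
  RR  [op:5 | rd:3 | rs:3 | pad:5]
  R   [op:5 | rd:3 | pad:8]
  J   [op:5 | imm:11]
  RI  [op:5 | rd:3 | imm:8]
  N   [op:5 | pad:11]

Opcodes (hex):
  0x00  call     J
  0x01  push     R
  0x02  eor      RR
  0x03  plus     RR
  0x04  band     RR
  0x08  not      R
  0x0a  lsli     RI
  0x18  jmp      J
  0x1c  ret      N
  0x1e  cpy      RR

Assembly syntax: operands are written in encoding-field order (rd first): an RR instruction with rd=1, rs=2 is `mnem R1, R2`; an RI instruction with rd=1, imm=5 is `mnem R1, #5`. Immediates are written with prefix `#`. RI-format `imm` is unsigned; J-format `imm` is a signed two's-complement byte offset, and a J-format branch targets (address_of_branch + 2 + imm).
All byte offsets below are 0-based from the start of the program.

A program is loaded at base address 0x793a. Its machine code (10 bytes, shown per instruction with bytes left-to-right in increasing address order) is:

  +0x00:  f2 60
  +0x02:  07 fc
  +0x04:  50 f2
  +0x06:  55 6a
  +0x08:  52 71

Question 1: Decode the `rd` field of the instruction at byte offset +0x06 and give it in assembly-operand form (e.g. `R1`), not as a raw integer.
R5

[06] 55 6a → 0x556a
  op=0x556a>>11=0xa ⇒ lsli (RI)
  [10:8] rd=5 = R5
  [7:0] imm=106 = #106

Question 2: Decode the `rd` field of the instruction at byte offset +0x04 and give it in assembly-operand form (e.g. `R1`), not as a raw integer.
off 0x04: read 50 f2 as big → 0x50f2
  opcode bits[15:11]=0xa: lsli/RI
  rd: (w>>8)&0x7=0x0 → R0
  imm: (w>>0)&0xff=0xf2 → #242

R0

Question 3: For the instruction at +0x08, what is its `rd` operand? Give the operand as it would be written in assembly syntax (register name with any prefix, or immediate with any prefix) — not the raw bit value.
R2

[08] 52 71 → 0x5271
  top 5b → 0xa → lsli [RI]
  [10:8] rd=2 = R2
  [7:0] imm=113 = #113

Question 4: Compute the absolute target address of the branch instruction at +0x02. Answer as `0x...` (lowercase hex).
0x793a

off 0x02: read 07 fc as big → 0x07fc
  op=0x07fc>>11=0x0 ⇒ call (J)
  imm@[10:0]=0x7fc (s11→-4) ⇒ #-4
  target = base 0x793a + off 0x02 + 2 + imm -4 = 0x793a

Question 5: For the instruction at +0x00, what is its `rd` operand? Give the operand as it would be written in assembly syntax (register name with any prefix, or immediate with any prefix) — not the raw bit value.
off 0x00: read f2 60 as big → 0xf260
  op=0xf260>>11=0x1e ⇒ cpy (RR)
  [10:8] rd=2 = R2
  [7:5] rs=3 = R3

R2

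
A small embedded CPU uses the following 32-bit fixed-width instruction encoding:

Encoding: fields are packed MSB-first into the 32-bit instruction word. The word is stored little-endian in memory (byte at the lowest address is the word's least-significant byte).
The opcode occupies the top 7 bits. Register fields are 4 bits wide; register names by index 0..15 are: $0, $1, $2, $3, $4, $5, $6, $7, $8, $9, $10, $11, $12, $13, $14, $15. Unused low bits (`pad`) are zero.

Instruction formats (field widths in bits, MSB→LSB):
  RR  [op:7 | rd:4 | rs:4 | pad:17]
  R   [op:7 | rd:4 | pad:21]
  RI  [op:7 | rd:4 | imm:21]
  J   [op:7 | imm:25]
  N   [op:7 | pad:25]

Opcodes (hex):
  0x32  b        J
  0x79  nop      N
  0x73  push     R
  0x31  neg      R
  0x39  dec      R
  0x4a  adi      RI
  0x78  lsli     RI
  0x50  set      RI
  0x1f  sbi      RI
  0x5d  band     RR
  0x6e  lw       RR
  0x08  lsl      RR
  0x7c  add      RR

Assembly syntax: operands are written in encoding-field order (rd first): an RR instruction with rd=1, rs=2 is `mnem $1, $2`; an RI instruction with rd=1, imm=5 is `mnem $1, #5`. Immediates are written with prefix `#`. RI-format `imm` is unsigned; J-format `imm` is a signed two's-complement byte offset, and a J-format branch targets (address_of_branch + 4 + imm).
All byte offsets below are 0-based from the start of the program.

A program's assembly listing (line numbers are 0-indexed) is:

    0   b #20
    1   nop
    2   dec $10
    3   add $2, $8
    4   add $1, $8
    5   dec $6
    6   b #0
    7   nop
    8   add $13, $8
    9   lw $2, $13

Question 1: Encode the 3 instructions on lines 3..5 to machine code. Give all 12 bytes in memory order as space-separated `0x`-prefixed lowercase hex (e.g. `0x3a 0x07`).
0x00 0x00 0x50 0xf8 0x00 0x00 0x30 0xf8 0x00 0x00 0xc0 0x72

3. add fields op=0x7c:7|rd=2:4|rs=8:4|pad=0:17 → word f8500000h → 00 00 50 f8
4. add fields op=0x7c:7|rd=1:4|rs=8:4|pad=0:17 → word f8300000h → 00 00 30 f8
5. dec fields op=0x39:7|rd=6:4|pad=0:21 → word 72c00000h → 00 00 c0 72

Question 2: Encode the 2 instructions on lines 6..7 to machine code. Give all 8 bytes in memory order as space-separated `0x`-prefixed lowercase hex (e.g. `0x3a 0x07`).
0x00 0x00 0x00 0x64 0x00 0x00 0x00 0xf2

6. b fields op=0x32:7|imm=0:25 → word 64000000h → 00 00 00 64
7. nop fields op=0x79:7|pad=0:25 → word f2000000h → 00 00 00 f2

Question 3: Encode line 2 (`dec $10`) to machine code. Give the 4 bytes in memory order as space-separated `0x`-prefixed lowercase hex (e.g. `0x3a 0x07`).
0x00 0x00 0x40 0x73

2. dec fields op=0x39:7|rd=10:4|pad=0:21 → word 73400000h → 00 00 40 73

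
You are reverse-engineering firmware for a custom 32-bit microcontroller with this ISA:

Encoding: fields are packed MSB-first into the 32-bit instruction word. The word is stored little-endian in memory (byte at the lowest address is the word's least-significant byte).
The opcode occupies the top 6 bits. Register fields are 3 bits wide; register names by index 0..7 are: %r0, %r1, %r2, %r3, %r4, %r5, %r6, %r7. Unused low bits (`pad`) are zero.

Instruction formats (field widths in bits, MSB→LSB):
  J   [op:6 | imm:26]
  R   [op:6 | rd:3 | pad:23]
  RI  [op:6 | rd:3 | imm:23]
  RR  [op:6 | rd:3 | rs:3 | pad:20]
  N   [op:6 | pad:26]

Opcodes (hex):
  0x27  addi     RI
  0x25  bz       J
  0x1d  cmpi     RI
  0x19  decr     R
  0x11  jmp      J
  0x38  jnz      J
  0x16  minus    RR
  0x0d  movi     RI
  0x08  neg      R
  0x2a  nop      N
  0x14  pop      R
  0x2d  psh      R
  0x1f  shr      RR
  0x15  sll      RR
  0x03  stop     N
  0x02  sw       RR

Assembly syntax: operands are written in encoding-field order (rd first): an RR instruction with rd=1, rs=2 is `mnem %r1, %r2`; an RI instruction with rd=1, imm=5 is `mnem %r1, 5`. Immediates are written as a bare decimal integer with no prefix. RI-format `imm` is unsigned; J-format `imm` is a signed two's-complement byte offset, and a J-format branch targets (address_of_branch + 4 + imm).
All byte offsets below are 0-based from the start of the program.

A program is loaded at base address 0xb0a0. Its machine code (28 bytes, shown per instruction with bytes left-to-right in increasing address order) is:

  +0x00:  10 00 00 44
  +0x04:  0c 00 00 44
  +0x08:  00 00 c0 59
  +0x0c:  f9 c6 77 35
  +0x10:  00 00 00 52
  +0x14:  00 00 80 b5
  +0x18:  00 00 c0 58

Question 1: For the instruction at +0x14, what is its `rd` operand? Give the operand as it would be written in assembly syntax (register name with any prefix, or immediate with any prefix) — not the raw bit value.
off 0x14: read 00 00 80 b5 as little → 0xb5800000
  opcode bits[31:26]=0x2d: psh/R
  [25:23] rd=3 = %r3

%r3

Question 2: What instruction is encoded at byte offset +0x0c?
movi %r2, 7849721

@+0c  little-endian(f9 c6 77 35) = 0x3577c6f9
  opcode bits[31:26]=0xd: movi/RI
  [25:23] rd=2 = %r2
  [22:0] imm=7849721 = 7849721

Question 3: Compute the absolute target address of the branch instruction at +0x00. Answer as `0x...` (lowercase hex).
0xb0b4

[00] 10 00 00 44 → 0x44000010
  top 6b → 0x11 → jmp [J]
  imm@[25:0]=0x10 ⇒ 16
  target = base 0xb0a0 + off 0x00 + 4 + imm 16 = 0xb0b4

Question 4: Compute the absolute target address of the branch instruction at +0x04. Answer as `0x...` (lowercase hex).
0xb0b4

off 0x04: read 0c 00 00 44 as little → 0x4400000c
  op=0x4400000c>>26=0x11 ⇒ jmp (J)
  [25:0] imm=12 = 12
  target = base 0xb0a0 + off 0x04 + 4 + imm 12 = 0xb0b4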